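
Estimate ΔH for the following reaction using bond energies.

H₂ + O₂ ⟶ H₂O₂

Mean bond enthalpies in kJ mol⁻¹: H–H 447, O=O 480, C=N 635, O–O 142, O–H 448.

ΔH ≈ −111 kJ

Bonds broken (reactants):
  H–H: 1 × 447 = 447
  O=O: 1 × 480 = 480
  Σ(broken) = 927 kJ
Bonds formed (products):
  O–H: 2 × 448 = 896
  O–O: 1 × 142 = 142
  Σ(formed) = 1038 kJ
ΔH = Σ(broken) − Σ(formed) = 927 − 1038 = −111 kJ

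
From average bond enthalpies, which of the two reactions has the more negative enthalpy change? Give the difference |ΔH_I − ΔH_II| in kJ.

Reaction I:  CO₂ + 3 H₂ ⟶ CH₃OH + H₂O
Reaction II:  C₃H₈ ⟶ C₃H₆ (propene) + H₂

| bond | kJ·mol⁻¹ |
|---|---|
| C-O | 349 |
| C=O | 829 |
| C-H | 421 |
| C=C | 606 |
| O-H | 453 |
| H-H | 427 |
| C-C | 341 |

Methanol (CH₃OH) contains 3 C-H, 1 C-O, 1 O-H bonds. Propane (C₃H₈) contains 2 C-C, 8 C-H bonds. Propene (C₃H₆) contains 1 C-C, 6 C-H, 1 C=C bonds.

Reaction I, by 182 kJ

Reaction I:
  Bonds broken (reactants):
    C=O: 2 × 829 = 1658
    H-H: 3 × 427 = 1281
    Σ(broken) = 2939 kJ
  Bonds formed (products):
    C-H: 3 × 421 = 1263
    C-O: 1 × 349 = 349
    O-H: 3 × 453 = 1359
    Σ(formed) = 2971 kJ
  ΔH_I = 2939 − 2971 = −32 kJ
Reaction II:
  Bonds broken (reactants):
    C-C: 2 × 341 = 682
    C-H: 8 × 421 = 3368
    Σ(broken) = 4050 kJ
  Bonds formed (products):
    C-C: 1 × 341 = 341
    C-H: 6 × 421 = 2526
    C=C: 1 × 606 = 606
    H-H: 1 × 427 = 427
    Σ(formed) = 3900 kJ
  ΔH_II = 4050 − 3900 = +150 kJ
ΔH_I − ΔH_II = −182 kJ, so reaction I has the more negative ΔH; |ΔH_I − ΔH_II| = 182 kJ.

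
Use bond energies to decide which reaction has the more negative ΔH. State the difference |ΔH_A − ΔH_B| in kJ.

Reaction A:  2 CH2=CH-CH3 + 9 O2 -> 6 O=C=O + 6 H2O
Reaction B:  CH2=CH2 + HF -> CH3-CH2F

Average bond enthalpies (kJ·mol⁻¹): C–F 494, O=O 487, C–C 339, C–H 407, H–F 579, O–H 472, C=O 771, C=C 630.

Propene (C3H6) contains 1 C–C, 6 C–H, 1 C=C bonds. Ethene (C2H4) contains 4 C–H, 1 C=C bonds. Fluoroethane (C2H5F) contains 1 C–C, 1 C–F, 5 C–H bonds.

Reaction A, by 3680 kJ

Reaction A:
  Bonds broken (reactants):
    C–C: 2 × 339 = 678
    C–H: 12 × 407 = 4884
    C=C: 2 × 630 = 1260
    O=O: 9 × 487 = 4383
    Σ(broken) = 11205 kJ
  Bonds formed (products):
    C=O: 12 × 771 = 9252
    O–H: 12 × 472 = 5664
    Σ(formed) = 14916 kJ
  ΔH_A = 11205 − 14916 = −3711 kJ
Reaction B:
  Bonds broken (reactants):
    C–H: 4 × 407 = 1628
    C=C: 1 × 630 = 630
    H–F: 1 × 579 = 579
    Σ(broken) = 2837 kJ
  Bonds formed (products):
    C–C: 1 × 339 = 339
    C–F: 1 × 494 = 494
    C–H: 5 × 407 = 2035
    Σ(formed) = 2868 kJ
  ΔH_B = 2837 − 2868 = −31 kJ
ΔH_A − ΔH_B = −3680 kJ, so reaction A has the more negative ΔH; |ΔH_A − ΔH_B| = 3680 kJ.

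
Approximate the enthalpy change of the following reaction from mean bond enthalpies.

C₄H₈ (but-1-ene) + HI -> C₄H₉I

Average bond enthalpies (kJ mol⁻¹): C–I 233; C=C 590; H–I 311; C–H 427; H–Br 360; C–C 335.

ΔH ≈ −94 kJ

Bonds broken (reactants):
  C–C: 2 × 335 = 670
  C–H: 8 × 427 = 3416
  C=C: 1 × 590 = 590
  H–I: 1 × 311 = 311
  Σ(broken) = 4987 kJ
Bonds formed (products):
  C–C: 3 × 335 = 1005
  C–H: 9 × 427 = 3843
  C–I: 1 × 233 = 233
  Σ(formed) = 5081 kJ
ΔH = Σ(broken) − Σ(formed) = 4987 − 5081 = −94 kJ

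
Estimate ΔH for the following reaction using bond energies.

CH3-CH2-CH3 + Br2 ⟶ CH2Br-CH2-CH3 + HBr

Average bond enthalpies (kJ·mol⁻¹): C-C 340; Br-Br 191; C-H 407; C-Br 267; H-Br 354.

ΔH ≈ −23 kJ

Bonds broken (reactants):
  Br-Br: 1 × 191 = 191
  C-C: 2 × 340 = 680
  C-H: 8 × 407 = 3256
  Σ(broken) = 4127 kJ
Bonds formed (products):
  C-Br: 1 × 267 = 267
  C-C: 2 × 340 = 680
  C-H: 7 × 407 = 2849
  H-Br: 1 × 354 = 354
  Σ(formed) = 4150 kJ
ΔH = Σ(broken) − Σ(formed) = 4127 − 4150 = −23 kJ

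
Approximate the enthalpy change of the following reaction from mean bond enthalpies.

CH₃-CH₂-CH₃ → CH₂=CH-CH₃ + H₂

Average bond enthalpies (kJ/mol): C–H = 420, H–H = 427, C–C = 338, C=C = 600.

ΔH ≈ +151 kJ

Bonds broken (reactants):
  C–C: 2 × 338 = 676
  C–H: 8 × 420 = 3360
  Σ(broken) = 4036 kJ
Bonds formed (products):
  C–C: 1 × 338 = 338
  C–H: 6 × 420 = 2520
  C=C: 1 × 600 = 600
  H–H: 1 × 427 = 427
  Σ(formed) = 3885 kJ
ΔH = Σ(broken) − Σ(formed) = 4036 − 3885 = +151 kJ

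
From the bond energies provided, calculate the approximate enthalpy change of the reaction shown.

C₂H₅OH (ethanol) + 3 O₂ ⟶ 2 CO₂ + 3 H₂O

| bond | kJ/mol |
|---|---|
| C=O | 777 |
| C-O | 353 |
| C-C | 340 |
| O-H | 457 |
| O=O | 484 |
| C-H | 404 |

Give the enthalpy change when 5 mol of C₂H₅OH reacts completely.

ΔH = −6140 kJ

Bonds broken (reactants):
  C-C: 1 × 340 = 340
  C-H: 5 × 404 = 2020
  C-O: 1 × 353 = 353
  O-H: 1 × 457 = 457
  O=O: 3 × 484 = 1452
  Σ(broken) = 4622 kJ
Bonds formed (products):
  C=O: 4 × 777 = 3108
  O-H: 6 × 457 = 2742
  Σ(formed) = 5850 kJ
ΔH = Σ(broken) − Σ(formed) = 4622 − 5850 = −1228 kJ
For 5× the reaction as written: 5 × (−1228) = −6140 kJ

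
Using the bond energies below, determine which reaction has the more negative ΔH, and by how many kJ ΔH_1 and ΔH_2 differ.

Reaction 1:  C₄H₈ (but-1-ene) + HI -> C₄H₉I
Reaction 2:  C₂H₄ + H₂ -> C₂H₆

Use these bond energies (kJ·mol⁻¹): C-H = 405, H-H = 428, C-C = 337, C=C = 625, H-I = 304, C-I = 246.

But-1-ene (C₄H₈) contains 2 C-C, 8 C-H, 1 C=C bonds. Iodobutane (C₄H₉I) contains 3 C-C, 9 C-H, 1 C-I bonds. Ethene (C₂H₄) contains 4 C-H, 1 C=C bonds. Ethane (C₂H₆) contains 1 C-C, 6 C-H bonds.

Reaction 1:
  Bonds broken (reactants):
    C-C: 2 × 337 = 674
    C-H: 8 × 405 = 3240
    C=C: 1 × 625 = 625
    H-I: 1 × 304 = 304
    Σ(broken) = 4843 kJ
  Bonds formed (products):
    C-C: 3 × 337 = 1011
    C-H: 9 × 405 = 3645
    C-I: 1 × 246 = 246
    Σ(formed) = 4902 kJ
  ΔH_1 = 4843 − 4902 = −59 kJ
Reaction 2:
  Bonds broken (reactants):
    C-H: 4 × 405 = 1620
    C=C: 1 × 625 = 625
    H-H: 1 × 428 = 428
    Σ(broken) = 2673 kJ
  Bonds formed (products):
    C-C: 1 × 337 = 337
    C-H: 6 × 405 = 2430
    Σ(formed) = 2767 kJ
  ΔH_2 = 2673 − 2767 = −94 kJ
ΔH_1 − ΔH_2 = +35 kJ, so reaction 2 has the more negative ΔH; |ΔH_1 − ΔH_2| = 35 kJ.

Reaction 2, by 35 kJ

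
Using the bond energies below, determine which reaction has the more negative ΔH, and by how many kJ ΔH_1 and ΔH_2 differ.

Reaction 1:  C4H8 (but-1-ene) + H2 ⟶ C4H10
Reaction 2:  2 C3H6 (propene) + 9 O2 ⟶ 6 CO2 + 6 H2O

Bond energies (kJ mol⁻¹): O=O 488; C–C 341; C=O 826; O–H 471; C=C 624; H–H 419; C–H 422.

Reaction 2, by 4036 kJ

Reaction 1:
  Bonds broken (reactants):
    C–C: 2 × 341 = 682
    C–H: 8 × 422 = 3376
    C=C: 1 × 624 = 624
    H–H: 1 × 419 = 419
    Σ(broken) = 5101 kJ
  Bonds formed (products):
    C–C: 3 × 341 = 1023
    C–H: 10 × 422 = 4220
    Σ(formed) = 5243 kJ
  ΔH_1 = 5101 − 5243 = −142 kJ
Reaction 2:
  Bonds broken (reactants):
    C–C: 2 × 341 = 682
    C–H: 12 × 422 = 5064
    C=C: 2 × 624 = 1248
    O=O: 9 × 488 = 4392
    Σ(broken) = 11386 kJ
  Bonds formed (products):
    C=O: 12 × 826 = 9912
    O–H: 12 × 471 = 5652
    Σ(formed) = 15564 kJ
  ΔH_2 = 11386 − 15564 = −4178 kJ
ΔH_1 − ΔH_2 = +4036 kJ, so reaction 2 has the more negative ΔH; |ΔH_1 − ΔH_2| = 4036 kJ.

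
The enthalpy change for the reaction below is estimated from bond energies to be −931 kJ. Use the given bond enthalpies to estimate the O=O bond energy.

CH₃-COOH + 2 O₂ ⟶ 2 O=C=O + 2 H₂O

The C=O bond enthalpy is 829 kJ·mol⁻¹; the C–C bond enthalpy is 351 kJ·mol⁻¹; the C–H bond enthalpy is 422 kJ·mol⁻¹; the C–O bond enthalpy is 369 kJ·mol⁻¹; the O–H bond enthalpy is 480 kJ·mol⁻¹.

Let D be the O=O bond energy.
Σ(broken) = 1×351 + 3×422 + 1×369 + 1×829 + 1×480 + 2×D = 3295 + 2D
Σ(formed) = 4×829 + 4×480 = 5236
ΔH = Σ(broken) − Σ(formed) = (3295 + 2D) − (5236) = −1941 + 2D
Setting this equal to −931 kJ gives 2D = 1010, so D = 505 kJ/mol.

D(O=O) ≈ 505 kJ/mol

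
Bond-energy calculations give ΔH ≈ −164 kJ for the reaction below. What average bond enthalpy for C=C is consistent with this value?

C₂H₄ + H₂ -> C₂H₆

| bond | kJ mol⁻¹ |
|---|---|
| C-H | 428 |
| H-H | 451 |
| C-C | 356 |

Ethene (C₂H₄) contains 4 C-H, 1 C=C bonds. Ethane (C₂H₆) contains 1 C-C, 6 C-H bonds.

Let D be the C=C bond energy.
Σ(broken) = 4×428 + 1×D + 1×451 = 2163 + D
Σ(formed) = 1×356 + 6×428 = 2924
ΔH = Σ(broken) − Σ(formed) = (2163 + D) − (2924) = −761 + D
Setting this equal to −164 kJ gives D = 597 kJ/mol.

D(C=C) ≈ 597 kJ/mol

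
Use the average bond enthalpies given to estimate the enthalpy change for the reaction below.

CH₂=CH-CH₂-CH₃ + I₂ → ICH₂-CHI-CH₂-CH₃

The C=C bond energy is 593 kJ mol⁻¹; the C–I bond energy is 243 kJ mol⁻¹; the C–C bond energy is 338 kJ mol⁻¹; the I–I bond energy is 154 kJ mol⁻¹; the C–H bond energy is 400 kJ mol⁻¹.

ΔH ≈ −77 kJ

Bonds broken (reactants):
  C–C: 2 × 338 = 676
  C–H: 8 × 400 = 3200
  C=C: 1 × 593 = 593
  I–I: 1 × 154 = 154
  Σ(broken) = 4623 kJ
Bonds formed (products):
  C–C: 3 × 338 = 1014
  C–H: 8 × 400 = 3200
  C–I: 2 × 243 = 486
  Σ(formed) = 4700 kJ
ΔH = Σ(broken) − Σ(formed) = 4623 − 4700 = −77 kJ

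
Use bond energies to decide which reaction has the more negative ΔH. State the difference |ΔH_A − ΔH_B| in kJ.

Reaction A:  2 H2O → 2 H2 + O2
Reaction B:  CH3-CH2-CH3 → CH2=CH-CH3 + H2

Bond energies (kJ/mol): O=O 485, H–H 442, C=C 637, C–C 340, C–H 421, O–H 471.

Reaction B, by 412 kJ

Reaction A:
  Bonds broken (reactants):
    O–H: 4 × 471 = 1884
    Σ(broken) = 1884 kJ
  Bonds formed (products):
    H–H: 2 × 442 = 884
    O=O: 1 × 485 = 485
    Σ(formed) = 1369 kJ
  ΔH_A = 1884 − 1369 = +515 kJ
Reaction B:
  Bonds broken (reactants):
    C–C: 2 × 340 = 680
    C–H: 8 × 421 = 3368
    Σ(broken) = 4048 kJ
  Bonds formed (products):
    C–C: 1 × 340 = 340
    C–H: 6 × 421 = 2526
    C=C: 1 × 637 = 637
    H–H: 1 × 442 = 442
    Σ(formed) = 3945 kJ
  ΔH_B = 4048 − 3945 = +103 kJ
ΔH_A − ΔH_B = +412 kJ, so reaction B has the more negative ΔH; |ΔH_A − ΔH_B| = 412 kJ.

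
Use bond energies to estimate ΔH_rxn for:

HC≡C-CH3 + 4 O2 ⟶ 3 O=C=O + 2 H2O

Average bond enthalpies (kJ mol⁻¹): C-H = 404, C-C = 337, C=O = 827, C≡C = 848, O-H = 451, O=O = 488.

ΔH ≈ −2013 kJ

Bonds broken (reactants):
  C≡C: 1 × 848 = 848
  C-C: 1 × 337 = 337
  C-H: 4 × 404 = 1616
  O=O: 4 × 488 = 1952
  Σ(broken) = 4753 kJ
Bonds formed (products):
  C=O: 6 × 827 = 4962
  O-H: 4 × 451 = 1804
  Σ(formed) = 6766 kJ
ΔH = Σ(broken) − Σ(formed) = 4753 − 6766 = −2013 kJ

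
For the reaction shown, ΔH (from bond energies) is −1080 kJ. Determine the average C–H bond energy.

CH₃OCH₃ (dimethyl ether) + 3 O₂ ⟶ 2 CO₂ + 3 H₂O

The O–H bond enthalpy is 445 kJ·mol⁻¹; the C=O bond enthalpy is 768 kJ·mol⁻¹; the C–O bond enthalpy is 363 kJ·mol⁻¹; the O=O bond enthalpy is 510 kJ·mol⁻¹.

Let D be the C–H bond energy.
Σ(broken) = 6×D + 2×363 + 3×510 = 2256 + 6D
Σ(formed) = 4×768 + 6×445 = 5742
ΔH = Σ(broken) − Σ(formed) = (2256 + 6D) − (5742) = −3486 + 6D
Setting this equal to −1080 kJ gives 6D = 2406, so D = 401 kJ/mol.

D(C–H) ≈ 401 kJ/mol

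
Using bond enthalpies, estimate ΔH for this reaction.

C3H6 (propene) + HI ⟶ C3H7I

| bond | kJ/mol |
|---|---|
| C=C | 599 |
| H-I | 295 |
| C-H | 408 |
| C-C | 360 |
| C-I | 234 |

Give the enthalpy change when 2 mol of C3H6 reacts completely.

ΔH = −216 kJ

Bonds broken (reactants):
  C-C: 1 × 360 = 360
  C-H: 6 × 408 = 2448
  C=C: 1 × 599 = 599
  H-I: 1 × 295 = 295
  Σ(broken) = 3702 kJ
Bonds formed (products):
  C-C: 2 × 360 = 720
  C-H: 7 × 408 = 2856
  C-I: 1 × 234 = 234
  Σ(formed) = 3810 kJ
ΔH = Σ(broken) − Σ(formed) = 3702 − 3810 = −108 kJ
For 2× the reaction as written: 2 × (−108) = −216 kJ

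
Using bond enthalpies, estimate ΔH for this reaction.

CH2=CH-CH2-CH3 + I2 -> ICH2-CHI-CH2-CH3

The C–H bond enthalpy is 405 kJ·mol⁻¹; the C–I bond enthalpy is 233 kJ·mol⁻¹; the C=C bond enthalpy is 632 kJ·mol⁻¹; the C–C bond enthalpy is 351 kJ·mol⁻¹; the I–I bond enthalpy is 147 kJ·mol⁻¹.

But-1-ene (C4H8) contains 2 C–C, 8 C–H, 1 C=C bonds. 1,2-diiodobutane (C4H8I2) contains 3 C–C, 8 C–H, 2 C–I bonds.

ΔH ≈ −38 kJ

Bonds broken (reactants):
  C–C: 2 × 351 = 702
  C–H: 8 × 405 = 3240
  C=C: 1 × 632 = 632
  I–I: 1 × 147 = 147
  Σ(broken) = 4721 kJ
Bonds formed (products):
  C–C: 3 × 351 = 1053
  C–H: 8 × 405 = 3240
  C–I: 2 × 233 = 466
  Σ(formed) = 4759 kJ
ΔH = Σ(broken) − Σ(formed) = 4721 − 4759 = −38 kJ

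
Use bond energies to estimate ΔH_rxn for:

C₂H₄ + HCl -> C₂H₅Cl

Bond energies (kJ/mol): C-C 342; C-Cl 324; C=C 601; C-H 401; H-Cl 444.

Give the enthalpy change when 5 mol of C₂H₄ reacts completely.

Bonds broken (reactants):
  C-H: 4 × 401 = 1604
  C=C: 1 × 601 = 601
  H-Cl: 1 × 444 = 444
  Σ(broken) = 2649 kJ
Bonds formed (products):
  C-C: 1 × 342 = 342
  C-Cl: 1 × 324 = 324
  C-H: 5 × 401 = 2005
  Σ(formed) = 2671 kJ
ΔH = Σ(broken) − Σ(formed) = 2649 − 2671 = −22 kJ
For 5× the reaction as written: 5 × (−22) = −110 kJ

ΔH = −110 kJ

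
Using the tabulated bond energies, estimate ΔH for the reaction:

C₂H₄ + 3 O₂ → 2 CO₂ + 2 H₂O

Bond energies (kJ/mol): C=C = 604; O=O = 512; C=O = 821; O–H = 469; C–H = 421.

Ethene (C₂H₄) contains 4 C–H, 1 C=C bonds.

ΔH ≈ −1336 kJ

Bonds broken (reactants):
  C–H: 4 × 421 = 1684
  C=C: 1 × 604 = 604
  O=O: 3 × 512 = 1536
  Σ(broken) = 3824 kJ
Bonds formed (products):
  C=O: 4 × 821 = 3284
  O–H: 4 × 469 = 1876
  Σ(formed) = 5160 kJ
ΔH = Σ(broken) − Σ(formed) = 3824 − 5160 = −1336 kJ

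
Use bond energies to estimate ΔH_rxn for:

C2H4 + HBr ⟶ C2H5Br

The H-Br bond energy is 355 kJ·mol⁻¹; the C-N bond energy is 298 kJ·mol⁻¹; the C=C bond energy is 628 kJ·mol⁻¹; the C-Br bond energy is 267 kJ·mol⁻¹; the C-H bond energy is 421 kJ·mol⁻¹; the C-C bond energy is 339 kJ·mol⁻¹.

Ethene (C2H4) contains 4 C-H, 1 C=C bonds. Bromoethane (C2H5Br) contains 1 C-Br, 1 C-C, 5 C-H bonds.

Bonds broken (reactants):
  C-H: 4 × 421 = 1684
  C=C: 1 × 628 = 628
  H-Br: 1 × 355 = 355
  Σ(broken) = 2667 kJ
Bonds formed (products):
  C-Br: 1 × 267 = 267
  C-C: 1 × 339 = 339
  C-H: 5 × 421 = 2105
  Σ(formed) = 2711 kJ
ΔH = Σ(broken) − Σ(formed) = 2667 − 2711 = −44 kJ

ΔH ≈ −44 kJ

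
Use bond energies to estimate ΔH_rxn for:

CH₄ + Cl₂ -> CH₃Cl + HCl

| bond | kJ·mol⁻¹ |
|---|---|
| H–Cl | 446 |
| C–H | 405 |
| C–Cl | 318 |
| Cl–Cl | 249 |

ΔH ≈ −110 kJ

Bonds broken (reactants):
  C–H: 4 × 405 = 1620
  Cl–Cl: 1 × 249 = 249
  Σ(broken) = 1869 kJ
Bonds formed (products):
  C–Cl: 1 × 318 = 318
  C–H: 3 × 405 = 1215
  H–Cl: 1 × 446 = 446
  Σ(formed) = 1979 kJ
ΔH = Σ(broken) − Σ(formed) = 1869 − 1979 = −110 kJ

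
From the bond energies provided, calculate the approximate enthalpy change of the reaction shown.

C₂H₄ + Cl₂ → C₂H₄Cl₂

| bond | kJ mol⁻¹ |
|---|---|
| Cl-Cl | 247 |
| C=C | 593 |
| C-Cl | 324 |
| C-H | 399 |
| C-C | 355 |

Bonds broken (reactants):
  C-H: 4 × 399 = 1596
  C=C: 1 × 593 = 593
  Cl-Cl: 1 × 247 = 247
  Σ(broken) = 2436 kJ
Bonds formed (products):
  C-C: 1 × 355 = 355
  C-Cl: 2 × 324 = 648
  C-H: 4 × 399 = 1596
  Σ(formed) = 2599 kJ
ΔH = Σ(broken) − Σ(formed) = 2436 − 2599 = −163 kJ

ΔH ≈ −163 kJ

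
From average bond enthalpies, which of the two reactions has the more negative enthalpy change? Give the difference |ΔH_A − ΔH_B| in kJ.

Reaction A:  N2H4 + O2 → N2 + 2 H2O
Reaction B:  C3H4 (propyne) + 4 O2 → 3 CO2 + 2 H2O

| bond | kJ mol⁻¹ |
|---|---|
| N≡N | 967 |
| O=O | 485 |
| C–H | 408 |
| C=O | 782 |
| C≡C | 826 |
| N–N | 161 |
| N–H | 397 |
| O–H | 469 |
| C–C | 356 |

Reaction B, by 1205 kJ

Reaction A:
  Bonds broken (reactants):
    N–H: 4 × 397 = 1588
    N–N: 1 × 161 = 161
    O=O: 1 × 485 = 485
    Σ(broken) = 2234 kJ
  Bonds formed (products):
    N≡N: 1 × 967 = 967
    O–H: 4 × 469 = 1876
    Σ(formed) = 2843 kJ
  ΔH_A = 2234 − 2843 = −609 kJ
Reaction B:
  Bonds broken (reactants):
    C≡C: 1 × 826 = 826
    C–C: 1 × 356 = 356
    C–H: 4 × 408 = 1632
    O=O: 4 × 485 = 1940
    Σ(broken) = 4754 kJ
  Bonds formed (products):
    C=O: 6 × 782 = 4692
    O–H: 4 × 469 = 1876
    Σ(formed) = 6568 kJ
  ΔH_B = 4754 − 6568 = −1814 kJ
ΔH_A − ΔH_B = +1205 kJ, so reaction B has the more negative ΔH; |ΔH_A − ΔH_B| = 1205 kJ.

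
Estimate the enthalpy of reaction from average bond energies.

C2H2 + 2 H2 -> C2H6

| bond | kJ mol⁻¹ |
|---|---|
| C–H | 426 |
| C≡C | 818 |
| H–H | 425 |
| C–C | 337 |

ΔH ≈ −373 kJ

Bonds broken (reactants):
  C≡C: 1 × 818 = 818
  C–H: 2 × 426 = 852
  H–H: 2 × 425 = 850
  Σ(broken) = 2520 kJ
Bonds formed (products):
  C–C: 1 × 337 = 337
  C–H: 6 × 426 = 2556
  Σ(formed) = 2893 kJ
ΔH = Σ(broken) − Σ(formed) = 2520 − 2893 = −373 kJ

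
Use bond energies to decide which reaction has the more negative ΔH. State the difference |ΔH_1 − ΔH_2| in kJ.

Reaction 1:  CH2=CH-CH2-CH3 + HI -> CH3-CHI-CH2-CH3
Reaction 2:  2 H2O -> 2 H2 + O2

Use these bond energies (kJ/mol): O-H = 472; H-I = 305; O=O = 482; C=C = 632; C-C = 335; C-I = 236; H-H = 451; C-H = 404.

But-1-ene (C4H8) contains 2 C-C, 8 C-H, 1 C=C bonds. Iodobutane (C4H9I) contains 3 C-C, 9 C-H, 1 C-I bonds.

Reaction 1:
  Bonds broken (reactants):
    C-C: 2 × 335 = 670
    C-H: 8 × 404 = 3232
    C=C: 1 × 632 = 632
    H-I: 1 × 305 = 305
    Σ(broken) = 4839 kJ
  Bonds formed (products):
    C-C: 3 × 335 = 1005
    C-H: 9 × 404 = 3636
    C-I: 1 × 236 = 236
    Σ(formed) = 4877 kJ
  ΔH_1 = 4839 − 4877 = −38 kJ
Reaction 2:
  Bonds broken (reactants):
    O-H: 4 × 472 = 1888
    Σ(broken) = 1888 kJ
  Bonds formed (products):
    H-H: 2 × 451 = 902
    O=O: 1 × 482 = 482
    Σ(formed) = 1384 kJ
  ΔH_2 = 1888 − 1384 = +504 kJ
ΔH_1 − ΔH_2 = −542 kJ, so reaction 1 has the more negative ΔH; |ΔH_1 − ΔH_2| = 542 kJ.

Reaction 1, by 542 kJ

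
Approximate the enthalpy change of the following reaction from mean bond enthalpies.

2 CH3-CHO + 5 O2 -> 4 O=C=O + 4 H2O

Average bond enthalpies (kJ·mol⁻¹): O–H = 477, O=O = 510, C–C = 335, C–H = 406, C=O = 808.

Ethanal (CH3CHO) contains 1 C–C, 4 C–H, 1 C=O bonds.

ΔH ≈ −2196 kJ

Bonds broken (reactants):
  C–C: 2 × 335 = 670
  C–H: 8 × 406 = 3248
  C=O: 2 × 808 = 1616
  O=O: 5 × 510 = 2550
  Σ(broken) = 8084 kJ
Bonds formed (products):
  C=O: 8 × 808 = 6464
  O–H: 8 × 477 = 3816
  Σ(formed) = 10280 kJ
ΔH = Σ(broken) − Σ(formed) = 8084 − 10280 = −2196 kJ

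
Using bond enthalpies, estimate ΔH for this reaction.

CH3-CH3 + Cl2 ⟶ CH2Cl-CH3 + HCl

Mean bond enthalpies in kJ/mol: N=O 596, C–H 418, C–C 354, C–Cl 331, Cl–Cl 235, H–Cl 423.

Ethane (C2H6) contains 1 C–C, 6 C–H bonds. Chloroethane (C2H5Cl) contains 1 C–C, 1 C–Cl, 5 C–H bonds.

ΔH ≈ −101 kJ

Bonds broken (reactants):
  C–C: 1 × 354 = 354
  C–H: 6 × 418 = 2508
  Cl–Cl: 1 × 235 = 235
  Σ(broken) = 3097 kJ
Bonds formed (products):
  C–C: 1 × 354 = 354
  C–Cl: 1 × 331 = 331
  C–H: 5 × 418 = 2090
  H–Cl: 1 × 423 = 423
  Σ(formed) = 3198 kJ
ΔH = Σ(broken) − Σ(formed) = 3097 − 3198 = −101 kJ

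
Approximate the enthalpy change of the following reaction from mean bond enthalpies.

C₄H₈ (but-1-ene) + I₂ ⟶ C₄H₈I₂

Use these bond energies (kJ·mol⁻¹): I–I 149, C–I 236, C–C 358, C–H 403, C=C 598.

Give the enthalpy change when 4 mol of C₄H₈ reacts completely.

ΔH = −332 kJ

Bonds broken (reactants):
  C–C: 2 × 358 = 716
  C–H: 8 × 403 = 3224
  C=C: 1 × 598 = 598
  I–I: 1 × 149 = 149
  Σ(broken) = 4687 kJ
Bonds formed (products):
  C–C: 3 × 358 = 1074
  C–H: 8 × 403 = 3224
  C–I: 2 × 236 = 472
  Σ(formed) = 4770 kJ
ΔH = Σ(broken) − Σ(formed) = 4687 − 4770 = −83 kJ
For 4× the reaction as written: 4 × (−83) = −332 kJ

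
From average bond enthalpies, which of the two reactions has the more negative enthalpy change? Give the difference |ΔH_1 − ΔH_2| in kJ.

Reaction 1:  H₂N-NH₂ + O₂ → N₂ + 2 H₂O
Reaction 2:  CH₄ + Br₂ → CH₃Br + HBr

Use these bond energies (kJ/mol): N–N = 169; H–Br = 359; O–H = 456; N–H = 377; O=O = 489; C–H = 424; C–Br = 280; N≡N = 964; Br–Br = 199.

Reaction 1, by 606 kJ

Reaction 1:
  Bonds broken (reactants):
    N–H: 4 × 377 = 1508
    N–N: 1 × 169 = 169
    O=O: 1 × 489 = 489
    Σ(broken) = 2166 kJ
  Bonds formed (products):
    N≡N: 1 × 964 = 964
    O–H: 4 × 456 = 1824
    Σ(formed) = 2788 kJ
  ΔH_1 = 2166 − 2788 = −622 kJ
Reaction 2:
  Bonds broken (reactants):
    Br–Br: 1 × 199 = 199
    C–H: 4 × 424 = 1696
    Σ(broken) = 1895 kJ
  Bonds formed (products):
    C–Br: 1 × 280 = 280
    C–H: 3 × 424 = 1272
    H–Br: 1 × 359 = 359
    Σ(formed) = 1911 kJ
  ΔH_2 = 1895 − 1911 = −16 kJ
ΔH_1 − ΔH_2 = −606 kJ, so reaction 1 has the more negative ΔH; |ΔH_1 − ΔH_2| = 606 kJ.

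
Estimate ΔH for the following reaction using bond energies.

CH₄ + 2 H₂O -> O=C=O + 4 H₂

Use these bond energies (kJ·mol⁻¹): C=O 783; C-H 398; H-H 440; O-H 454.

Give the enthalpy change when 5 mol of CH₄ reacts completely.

Bonds broken (reactants):
  C-H: 4 × 398 = 1592
  O-H: 4 × 454 = 1816
  Σ(broken) = 3408 kJ
Bonds formed (products):
  C=O: 2 × 783 = 1566
  H-H: 4 × 440 = 1760
  Σ(formed) = 3326 kJ
ΔH = Σ(broken) − Σ(formed) = 3408 − 3326 = +82 kJ
For 5× the reaction as written: 5 × (+82) = +410 kJ

ΔH = +410 kJ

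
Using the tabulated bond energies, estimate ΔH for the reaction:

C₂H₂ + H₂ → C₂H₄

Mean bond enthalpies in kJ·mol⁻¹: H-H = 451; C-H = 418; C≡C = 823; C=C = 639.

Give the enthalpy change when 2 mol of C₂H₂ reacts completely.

ΔH = −402 kJ

Bonds broken (reactants):
  C≡C: 1 × 823 = 823
  C-H: 2 × 418 = 836
  H-H: 1 × 451 = 451
  Σ(broken) = 2110 kJ
Bonds formed (products):
  C-H: 4 × 418 = 1672
  C=C: 1 × 639 = 639
  Σ(formed) = 2311 kJ
ΔH = Σ(broken) − Σ(formed) = 2110 − 2311 = −201 kJ
For 2× the reaction as written: 2 × (−201) = −402 kJ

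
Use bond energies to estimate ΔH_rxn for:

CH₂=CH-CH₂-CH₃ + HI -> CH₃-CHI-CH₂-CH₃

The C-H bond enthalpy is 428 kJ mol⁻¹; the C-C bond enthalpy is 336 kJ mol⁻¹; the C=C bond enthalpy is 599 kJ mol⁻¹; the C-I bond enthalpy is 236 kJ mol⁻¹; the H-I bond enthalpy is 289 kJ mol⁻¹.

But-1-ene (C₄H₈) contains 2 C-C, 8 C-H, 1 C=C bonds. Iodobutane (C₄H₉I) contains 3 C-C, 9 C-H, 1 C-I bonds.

ΔH ≈ −112 kJ

Bonds broken (reactants):
  C-C: 2 × 336 = 672
  C-H: 8 × 428 = 3424
  C=C: 1 × 599 = 599
  H-I: 1 × 289 = 289
  Σ(broken) = 4984 kJ
Bonds formed (products):
  C-C: 3 × 336 = 1008
  C-H: 9 × 428 = 3852
  C-I: 1 × 236 = 236
  Σ(formed) = 5096 kJ
ΔH = Σ(broken) − Σ(formed) = 4984 − 5096 = −112 kJ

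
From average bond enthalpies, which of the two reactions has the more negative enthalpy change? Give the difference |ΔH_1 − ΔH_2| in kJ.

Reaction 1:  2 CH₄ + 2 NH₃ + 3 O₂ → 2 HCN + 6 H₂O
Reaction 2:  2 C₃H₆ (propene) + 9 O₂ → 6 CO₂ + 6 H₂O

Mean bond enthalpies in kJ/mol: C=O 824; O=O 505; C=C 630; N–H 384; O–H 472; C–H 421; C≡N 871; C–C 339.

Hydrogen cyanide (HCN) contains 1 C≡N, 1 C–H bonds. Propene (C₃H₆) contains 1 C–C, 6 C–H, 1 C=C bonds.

Reaction 2, by 2956 kJ

Reaction 1:
  Bonds broken (reactants):
    C–H: 8 × 421 = 3368
    N–H: 6 × 384 = 2304
    O=O: 3 × 505 = 1515
    Σ(broken) = 7187 kJ
  Bonds formed (products):
    C≡N: 2 × 871 = 1742
    C–H: 2 × 421 = 842
    O–H: 12 × 472 = 5664
    Σ(formed) = 8248 kJ
  ΔH_1 = 7187 − 8248 = −1061 kJ
Reaction 2:
  Bonds broken (reactants):
    C–C: 2 × 339 = 678
    C–H: 12 × 421 = 5052
    C=C: 2 × 630 = 1260
    O=O: 9 × 505 = 4545
    Σ(broken) = 11535 kJ
  Bonds formed (products):
    C=O: 12 × 824 = 9888
    O–H: 12 × 472 = 5664
    Σ(formed) = 15552 kJ
  ΔH_2 = 11535 − 15552 = −4017 kJ
ΔH_1 − ΔH_2 = +2956 kJ, so reaction 2 has the more negative ΔH; |ΔH_1 − ΔH_2| = 2956 kJ.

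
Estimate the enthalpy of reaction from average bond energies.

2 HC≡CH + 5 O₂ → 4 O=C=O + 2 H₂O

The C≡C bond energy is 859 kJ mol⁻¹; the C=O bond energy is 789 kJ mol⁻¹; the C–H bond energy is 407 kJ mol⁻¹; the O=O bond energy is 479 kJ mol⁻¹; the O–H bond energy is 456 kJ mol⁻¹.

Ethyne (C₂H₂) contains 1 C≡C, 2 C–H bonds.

ΔH ≈ −2395 kJ

Bonds broken (reactants):
  C≡C: 2 × 859 = 1718
  C–H: 4 × 407 = 1628
  O=O: 5 × 479 = 2395
  Σ(broken) = 5741 kJ
Bonds formed (products):
  C=O: 8 × 789 = 6312
  O–H: 4 × 456 = 1824
  Σ(formed) = 8136 kJ
ΔH = Σ(broken) − Σ(formed) = 5741 − 8136 = −2395 kJ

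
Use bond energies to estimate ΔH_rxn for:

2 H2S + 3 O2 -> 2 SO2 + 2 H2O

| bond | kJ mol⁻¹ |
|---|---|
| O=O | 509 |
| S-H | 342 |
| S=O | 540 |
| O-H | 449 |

ΔH ≈ −1061 kJ

Bonds broken (reactants):
  O=O: 3 × 509 = 1527
  S-H: 4 × 342 = 1368
  Σ(broken) = 2895 kJ
Bonds formed (products):
  O-H: 4 × 449 = 1796
  S=O: 4 × 540 = 2160
  Σ(formed) = 3956 kJ
ΔH = Σ(broken) − Σ(formed) = 2895 − 3956 = −1061 kJ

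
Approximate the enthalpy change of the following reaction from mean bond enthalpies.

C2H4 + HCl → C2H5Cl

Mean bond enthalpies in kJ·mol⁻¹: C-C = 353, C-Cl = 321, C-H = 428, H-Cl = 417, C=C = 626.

ΔH ≈ −59 kJ

Bonds broken (reactants):
  C-H: 4 × 428 = 1712
  C=C: 1 × 626 = 626
  H-Cl: 1 × 417 = 417
  Σ(broken) = 2755 kJ
Bonds formed (products):
  C-C: 1 × 353 = 353
  C-Cl: 1 × 321 = 321
  C-H: 5 × 428 = 2140
  Σ(formed) = 2814 kJ
ΔH = Σ(broken) − Σ(formed) = 2755 − 2814 = −59 kJ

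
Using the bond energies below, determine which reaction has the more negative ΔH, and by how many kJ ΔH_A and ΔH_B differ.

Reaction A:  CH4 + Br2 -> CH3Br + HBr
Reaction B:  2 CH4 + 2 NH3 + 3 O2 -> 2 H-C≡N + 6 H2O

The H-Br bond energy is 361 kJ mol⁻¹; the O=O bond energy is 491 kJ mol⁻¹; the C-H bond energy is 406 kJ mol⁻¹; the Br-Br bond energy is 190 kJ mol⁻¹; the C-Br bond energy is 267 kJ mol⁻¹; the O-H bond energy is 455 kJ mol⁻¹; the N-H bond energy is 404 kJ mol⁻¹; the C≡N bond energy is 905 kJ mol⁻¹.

Reaction A:
  Bonds broken (reactants):
    Br-Br: 1 × 190 = 190
    C-H: 4 × 406 = 1624
    Σ(broken) = 1814 kJ
  Bonds formed (products):
    C-Br: 1 × 267 = 267
    C-H: 3 × 406 = 1218
    H-Br: 1 × 361 = 361
    Σ(formed) = 1846 kJ
  ΔH_A = 1814 − 1846 = −32 kJ
Reaction B:
  Bonds broken (reactants):
    C-H: 8 × 406 = 3248
    N-H: 6 × 404 = 2424
    O=O: 3 × 491 = 1473
    Σ(broken) = 7145 kJ
  Bonds formed (products):
    C≡N: 2 × 905 = 1810
    C-H: 2 × 406 = 812
    O-H: 12 × 455 = 5460
    Σ(formed) = 8082 kJ
  ΔH_B = 7145 − 8082 = −937 kJ
ΔH_A − ΔH_B = +905 kJ, so reaction B has the more negative ΔH; |ΔH_A − ΔH_B| = 905 kJ.

Reaction B, by 905 kJ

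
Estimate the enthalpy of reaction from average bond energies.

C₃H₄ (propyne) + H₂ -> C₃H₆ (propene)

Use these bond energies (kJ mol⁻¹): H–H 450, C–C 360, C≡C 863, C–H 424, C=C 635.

Bonds broken (reactants):
  C≡C: 1 × 863 = 863
  C–C: 1 × 360 = 360
  C–H: 4 × 424 = 1696
  H–H: 1 × 450 = 450
  Σ(broken) = 3369 kJ
Bonds formed (products):
  C–C: 1 × 360 = 360
  C–H: 6 × 424 = 2544
  C=C: 1 × 635 = 635
  Σ(formed) = 3539 kJ
ΔH = Σ(broken) − Σ(formed) = 3369 − 3539 = −170 kJ

ΔH ≈ −170 kJ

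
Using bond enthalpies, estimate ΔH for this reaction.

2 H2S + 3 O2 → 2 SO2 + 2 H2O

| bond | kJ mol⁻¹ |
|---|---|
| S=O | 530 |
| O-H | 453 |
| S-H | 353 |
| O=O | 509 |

ΔH ≈ −993 kJ

Bonds broken (reactants):
  O=O: 3 × 509 = 1527
  S-H: 4 × 353 = 1412
  Σ(broken) = 2939 kJ
Bonds formed (products):
  O-H: 4 × 453 = 1812
  S=O: 4 × 530 = 2120
  Σ(formed) = 3932 kJ
ΔH = Σ(broken) − Σ(formed) = 2939 − 3932 = −993 kJ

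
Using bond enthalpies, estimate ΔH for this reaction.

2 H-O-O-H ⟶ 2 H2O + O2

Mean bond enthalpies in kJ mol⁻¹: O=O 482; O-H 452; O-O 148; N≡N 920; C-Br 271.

ΔH ≈ −186 kJ

Bonds broken (reactants):
  O-H: 4 × 452 = 1808
  O-O: 2 × 148 = 296
  Σ(broken) = 2104 kJ
Bonds formed (products):
  O-H: 4 × 452 = 1808
  O=O: 1 × 482 = 482
  Σ(formed) = 2290 kJ
ΔH = Σ(broken) − Σ(formed) = 2104 − 2290 = −186 kJ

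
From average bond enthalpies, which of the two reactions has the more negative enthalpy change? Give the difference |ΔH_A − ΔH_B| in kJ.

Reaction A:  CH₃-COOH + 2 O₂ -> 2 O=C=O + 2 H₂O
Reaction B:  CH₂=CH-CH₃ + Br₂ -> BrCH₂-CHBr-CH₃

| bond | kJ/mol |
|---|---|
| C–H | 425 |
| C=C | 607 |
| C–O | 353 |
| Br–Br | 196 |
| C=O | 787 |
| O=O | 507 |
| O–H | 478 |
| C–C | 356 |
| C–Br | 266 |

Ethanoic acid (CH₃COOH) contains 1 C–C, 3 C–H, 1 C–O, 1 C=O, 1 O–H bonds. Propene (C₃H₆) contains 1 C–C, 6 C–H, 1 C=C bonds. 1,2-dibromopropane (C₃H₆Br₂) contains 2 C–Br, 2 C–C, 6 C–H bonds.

Reaction A:
  Bonds broken (reactants):
    C–C: 1 × 356 = 356
    C–H: 3 × 425 = 1275
    C–O: 1 × 353 = 353
    C=O: 1 × 787 = 787
    O–H: 1 × 478 = 478
    O=O: 2 × 507 = 1014
    Σ(broken) = 4263 kJ
  Bonds formed (products):
    C=O: 4 × 787 = 3148
    O–H: 4 × 478 = 1912
    Σ(formed) = 5060 kJ
  ΔH_A = 4263 − 5060 = −797 kJ
Reaction B:
  Bonds broken (reactants):
    Br–Br: 1 × 196 = 196
    C–C: 1 × 356 = 356
    C–H: 6 × 425 = 2550
    C=C: 1 × 607 = 607
    Σ(broken) = 3709 kJ
  Bonds formed (products):
    C–Br: 2 × 266 = 532
    C–C: 2 × 356 = 712
    C–H: 6 × 425 = 2550
    Σ(formed) = 3794 kJ
  ΔH_B = 3709 − 3794 = −85 kJ
ΔH_A − ΔH_B = −712 kJ, so reaction A has the more negative ΔH; |ΔH_A − ΔH_B| = 712 kJ.

Reaction A, by 712 kJ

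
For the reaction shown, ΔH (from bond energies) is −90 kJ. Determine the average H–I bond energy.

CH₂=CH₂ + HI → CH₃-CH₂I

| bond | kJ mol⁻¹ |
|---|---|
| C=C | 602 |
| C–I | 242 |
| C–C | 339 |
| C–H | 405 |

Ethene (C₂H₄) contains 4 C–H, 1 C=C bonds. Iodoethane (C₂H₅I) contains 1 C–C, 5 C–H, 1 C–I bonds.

D(H–I) ≈ 294 kJ/mol

Let D be the H–I bond energy.
Σ(broken) = 4×405 + 1×602 + 1×D = 2222 + D
Σ(formed) = 1×339 + 5×405 + 1×242 = 2606
ΔH = Σ(broken) − Σ(formed) = (2222 + D) − (2606) = −384 + D
Setting this equal to −90 kJ gives D = 294 kJ/mol.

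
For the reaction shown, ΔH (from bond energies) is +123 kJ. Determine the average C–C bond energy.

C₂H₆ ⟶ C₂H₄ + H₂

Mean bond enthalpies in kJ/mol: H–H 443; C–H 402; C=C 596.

D(C–C) ≈ 358 kJ/mol

Let D be the C–C bond energy.
Σ(broken) = 1×D + 6×402 = 2412 + D
Σ(formed) = 4×402 + 1×596 + 1×443 = 2647
ΔH = Σ(broken) − Σ(formed) = (2412 + D) − (2647) = −235 + D
Setting this equal to +123 kJ gives D = 358 kJ/mol.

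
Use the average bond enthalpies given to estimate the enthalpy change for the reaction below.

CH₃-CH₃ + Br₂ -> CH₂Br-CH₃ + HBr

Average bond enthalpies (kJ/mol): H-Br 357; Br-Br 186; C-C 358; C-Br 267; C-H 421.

Bonds broken (reactants):
  Br-Br: 1 × 186 = 186
  C-C: 1 × 358 = 358
  C-H: 6 × 421 = 2526
  Σ(broken) = 3070 kJ
Bonds formed (products):
  C-Br: 1 × 267 = 267
  C-C: 1 × 358 = 358
  C-H: 5 × 421 = 2105
  H-Br: 1 × 357 = 357
  Σ(formed) = 3087 kJ
ΔH = Σ(broken) − Σ(formed) = 3070 − 3087 = −17 kJ

ΔH ≈ −17 kJ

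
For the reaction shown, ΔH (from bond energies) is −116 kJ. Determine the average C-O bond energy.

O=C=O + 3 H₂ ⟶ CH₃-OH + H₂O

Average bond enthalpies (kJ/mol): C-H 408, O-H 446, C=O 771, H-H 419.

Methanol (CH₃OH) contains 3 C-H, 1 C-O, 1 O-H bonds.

Let D be the C-O bond energy.
Σ(broken) = 2×771 + 3×419 = 2799
Σ(formed) = 3×408 + 1×D + 3×446 = 2562 + D
ΔH = Σ(broken) − Σ(formed) = (2799) − (2562 + D) = +237 − D
Setting this equal to −116 kJ gives D = 353 kJ/mol.

D(C-O) ≈ 353 kJ/mol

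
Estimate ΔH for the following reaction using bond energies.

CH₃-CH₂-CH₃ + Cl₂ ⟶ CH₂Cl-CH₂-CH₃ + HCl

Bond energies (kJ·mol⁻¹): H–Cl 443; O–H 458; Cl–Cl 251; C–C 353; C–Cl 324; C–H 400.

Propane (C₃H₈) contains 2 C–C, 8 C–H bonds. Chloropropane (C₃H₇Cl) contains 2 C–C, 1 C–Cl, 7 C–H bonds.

ΔH ≈ −116 kJ

Bonds broken (reactants):
  C–C: 2 × 353 = 706
  C–H: 8 × 400 = 3200
  Cl–Cl: 1 × 251 = 251
  Σ(broken) = 4157 kJ
Bonds formed (products):
  C–C: 2 × 353 = 706
  C–Cl: 1 × 324 = 324
  C–H: 7 × 400 = 2800
  H–Cl: 1 × 443 = 443
  Σ(formed) = 4273 kJ
ΔH = Σ(broken) − Σ(formed) = 4157 − 4273 = −116 kJ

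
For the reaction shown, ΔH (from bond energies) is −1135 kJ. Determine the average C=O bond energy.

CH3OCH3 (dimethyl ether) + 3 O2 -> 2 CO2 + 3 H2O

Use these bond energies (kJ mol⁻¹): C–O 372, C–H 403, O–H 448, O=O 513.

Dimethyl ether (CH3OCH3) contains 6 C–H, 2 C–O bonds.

D(C=O) ≈ 787 kJ/mol

Let D be the C=O bond energy.
Σ(broken) = 6×403 + 2×372 + 3×513 = 4701
Σ(formed) = 4×D + 6×448 = 2688 + 4D
ΔH = Σ(broken) − Σ(formed) = (4701) − (2688 + 4D) = +2013 − 4D
Setting this equal to −1135 kJ gives 4D = 3148, so D = 787 kJ/mol.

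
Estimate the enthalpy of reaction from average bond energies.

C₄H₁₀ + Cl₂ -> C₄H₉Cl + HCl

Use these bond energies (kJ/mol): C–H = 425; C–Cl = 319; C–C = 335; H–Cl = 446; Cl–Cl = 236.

ΔH ≈ −104 kJ

Bonds broken (reactants):
  C–C: 3 × 335 = 1005
  C–H: 10 × 425 = 4250
  Cl–Cl: 1 × 236 = 236
  Σ(broken) = 5491 kJ
Bonds formed (products):
  C–C: 3 × 335 = 1005
  C–Cl: 1 × 319 = 319
  C–H: 9 × 425 = 3825
  H–Cl: 1 × 446 = 446
  Σ(formed) = 5595 kJ
ΔH = Σ(broken) − Σ(formed) = 5491 − 5595 = −104 kJ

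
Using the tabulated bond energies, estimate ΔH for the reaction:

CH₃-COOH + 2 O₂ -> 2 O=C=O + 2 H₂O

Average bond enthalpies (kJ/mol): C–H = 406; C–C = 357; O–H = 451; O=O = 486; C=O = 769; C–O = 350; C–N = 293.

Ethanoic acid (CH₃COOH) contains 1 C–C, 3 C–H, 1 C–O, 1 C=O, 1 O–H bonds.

Bonds broken (reactants):
  C–C: 1 × 357 = 357
  C–H: 3 × 406 = 1218
  C–O: 1 × 350 = 350
  C=O: 1 × 769 = 769
  O–H: 1 × 451 = 451
  O=O: 2 × 486 = 972
  Σ(broken) = 4117 kJ
Bonds formed (products):
  C=O: 4 × 769 = 3076
  O–H: 4 × 451 = 1804
  Σ(formed) = 4880 kJ
ΔH = Σ(broken) − Σ(formed) = 4117 − 4880 = −763 kJ

ΔH ≈ −763 kJ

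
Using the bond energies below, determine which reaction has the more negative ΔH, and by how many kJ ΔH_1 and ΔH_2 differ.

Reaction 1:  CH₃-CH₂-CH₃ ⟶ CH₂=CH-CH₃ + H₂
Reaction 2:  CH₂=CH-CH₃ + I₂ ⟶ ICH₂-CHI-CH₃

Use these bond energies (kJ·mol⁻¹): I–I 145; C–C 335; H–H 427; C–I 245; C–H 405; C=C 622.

Reaction 2, by 154 kJ

Reaction 1:
  Bonds broken (reactants):
    C–C: 2 × 335 = 670
    C–H: 8 × 405 = 3240
    Σ(broken) = 3910 kJ
  Bonds formed (products):
    C–C: 1 × 335 = 335
    C–H: 6 × 405 = 2430
    C=C: 1 × 622 = 622
    H–H: 1 × 427 = 427
    Σ(formed) = 3814 kJ
  ΔH_1 = 3910 − 3814 = +96 kJ
Reaction 2:
  Bonds broken (reactants):
    C–C: 1 × 335 = 335
    C–H: 6 × 405 = 2430
    C=C: 1 × 622 = 622
    I–I: 1 × 145 = 145
    Σ(broken) = 3532 kJ
  Bonds formed (products):
    C–C: 2 × 335 = 670
    C–H: 6 × 405 = 2430
    C–I: 2 × 245 = 490
    Σ(formed) = 3590 kJ
  ΔH_2 = 3532 − 3590 = −58 kJ
ΔH_1 − ΔH_2 = +154 kJ, so reaction 2 has the more negative ΔH; |ΔH_1 − ΔH_2| = 154 kJ.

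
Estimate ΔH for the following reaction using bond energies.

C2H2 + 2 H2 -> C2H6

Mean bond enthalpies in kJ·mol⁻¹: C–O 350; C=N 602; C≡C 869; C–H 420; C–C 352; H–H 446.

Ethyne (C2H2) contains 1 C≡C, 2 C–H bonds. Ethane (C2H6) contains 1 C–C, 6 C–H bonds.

ΔH ≈ −271 kJ

Bonds broken (reactants):
  C≡C: 1 × 869 = 869
  C–H: 2 × 420 = 840
  H–H: 2 × 446 = 892
  Σ(broken) = 2601 kJ
Bonds formed (products):
  C–C: 1 × 352 = 352
  C–H: 6 × 420 = 2520
  Σ(formed) = 2872 kJ
ΔH = Σ(broken) − Σ(formed) = 2601 − 2872 = −271 kJ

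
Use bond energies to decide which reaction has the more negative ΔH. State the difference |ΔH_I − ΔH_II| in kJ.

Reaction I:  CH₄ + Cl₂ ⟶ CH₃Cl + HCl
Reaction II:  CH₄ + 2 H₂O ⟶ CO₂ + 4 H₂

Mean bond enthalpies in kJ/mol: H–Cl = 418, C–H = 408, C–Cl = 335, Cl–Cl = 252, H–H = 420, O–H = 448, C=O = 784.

Reaction I:
  Bonds broken (reactants):
    C–H: 4 × 408 = 1632
    Cl–Cl: 1 × 252 = 252
    Σ(broken) = 1884 kJ
  Bonds formed (products):
    C–Cl: 1 × 335 = 335
    C–H: 3 × 408 = 1224
    H–Cl: 1 × 418 = 418
    Σ(formed) = 1977 kJ
  ΔH_I = 1884 − 1977 = −93 kJ
Reaction II:
  Bonds broken (reactants):
    C–H: 4 × 408 = 1632
    O–H: 4 × 448 = 1792
    Σ(broken) = 3424 kJ
  Bonds formed (products):
    C=O: 2 × 784 = 1568
    H–H: 4 × 420 = 1680
    Σ(formed) = 3248 kJ
  ΔH_II = 3424 − 3248 = +176 kJ
ΔH_I − ΔH_II = −269 kJ, so reaction I has the more negative ΔH; |ΔH_I − ΔH_II| = 269 kJ.

Reaction I, by 269 kJ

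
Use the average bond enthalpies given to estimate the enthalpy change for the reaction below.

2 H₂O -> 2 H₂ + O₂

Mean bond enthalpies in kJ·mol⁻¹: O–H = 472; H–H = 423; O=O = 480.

ΔH ≈ +562 kJ

Bonds broken (reactants):
  O–H: 4 × 472 = 1888
  Σ(broken) = 1888 kJ
Bonds formed (products):
  H–H: 2 × 423 = 846
  O=O: 1 × 480 = 480
  Σ(formed) = 1326 kJ
ΔH = Σ(broken) − Σ(formed) = 1888 − 1326 = +562 kJ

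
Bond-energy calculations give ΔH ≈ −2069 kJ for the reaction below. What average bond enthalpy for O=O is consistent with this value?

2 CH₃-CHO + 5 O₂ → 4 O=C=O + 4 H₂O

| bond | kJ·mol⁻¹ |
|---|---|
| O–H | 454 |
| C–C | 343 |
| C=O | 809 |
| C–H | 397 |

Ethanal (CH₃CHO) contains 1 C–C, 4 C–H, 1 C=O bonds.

Let D be the O=O bond energy.
Σ(broken) = 2×343 + 8×397 + 2×809 + 5×D = 5480 + 5D
Σ(formed) = 8×809 + 8×454 = 10104
ΔH = Σ(broken) − Σ(formed) = (5480 + 5D) − (10104) = −4624 + 5D
Setting this equal to −2069 kJ gives 5D = 2555, so D = 511 kJ/mol.

D(O=O) ≈ 511 kJ/mol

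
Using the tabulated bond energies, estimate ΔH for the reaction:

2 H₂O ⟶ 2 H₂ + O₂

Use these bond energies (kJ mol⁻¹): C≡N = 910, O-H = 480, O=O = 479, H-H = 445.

ΔH ≈ +551 kJ

Bonds broken (reactants):
  O-H: 4 × 480 = 1920
  Σ(broken) = 1920 kJ
Bonds formed (products):
  H-H: 2 × 445 = 890
  O=O: 1 × 479 = 479
  Σ(formed) = 1369 kJ
ΔH = Σ(broken) − Σ(formed) = 1920 − 1369 = +551 kJ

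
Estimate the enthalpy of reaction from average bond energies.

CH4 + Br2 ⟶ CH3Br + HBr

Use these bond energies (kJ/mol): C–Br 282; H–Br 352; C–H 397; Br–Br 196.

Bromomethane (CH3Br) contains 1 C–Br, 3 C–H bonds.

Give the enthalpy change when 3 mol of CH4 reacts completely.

Bonds broken (reactants):
  Br–Br: 1 × 196 = 196
  C–H: 4 × 397 = 1588
  Σ(broken) = 1784 kJ
Bonds formed (products):
  C–Br: 1 × 282 = 282
  C–H: 3 × 397 = 1191
  H–Br: 1 × 352 = 352
  Σ(formed) = 1825 kJ
ΔH = Σ(broken) − Σ(formed) = 1784 − 1825 = −41 kJ
For 3× the reaction as written: 3 × (−41) = −123 kJ

ΔH = −123 kJ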